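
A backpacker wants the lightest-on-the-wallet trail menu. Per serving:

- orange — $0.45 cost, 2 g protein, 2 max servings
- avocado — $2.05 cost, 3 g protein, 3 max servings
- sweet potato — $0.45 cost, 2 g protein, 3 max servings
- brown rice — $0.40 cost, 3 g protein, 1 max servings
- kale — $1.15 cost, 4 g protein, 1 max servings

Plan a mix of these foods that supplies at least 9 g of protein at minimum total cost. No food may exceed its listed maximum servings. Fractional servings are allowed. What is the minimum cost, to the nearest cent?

Cost per g of protein: brown rice $0.1333, orange $0.2250, sweet potato $0.2250, kale $0.2875, avocado $0.6833.
Take 1 serving of brown rice: +3.0 g protein for $0.40 (total $0.40, still need 6.0 g).
Take 2 servings of orange: +4.0 g protein for $0.90 (total $1.30, still need 2.0 g).
Take 1 serving of sweet potato: +2.0 g protein for $0.45 (total $1.75, still need 0.0 g).
Greedy by cheapest-per-g is optimal for a single linear constraint, so the minimum cost is $1.75.

$1.75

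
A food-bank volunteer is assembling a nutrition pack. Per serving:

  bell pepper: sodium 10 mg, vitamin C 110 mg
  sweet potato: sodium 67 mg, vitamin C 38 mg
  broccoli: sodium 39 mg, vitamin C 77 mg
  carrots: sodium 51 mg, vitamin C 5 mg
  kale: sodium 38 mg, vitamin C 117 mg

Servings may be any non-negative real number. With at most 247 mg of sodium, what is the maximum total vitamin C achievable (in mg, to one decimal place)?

2717.0 mg

Vitamin C per mg sodium: bell pepper 11, kale 3.079, broccoli 1.974, sweet potato 0.5672, carrots 0.09804.
With no serving limits, spend the whole sodium allowance on bell pepper: 247 mg / 10 mg × 110 mg = 2717.0 mg.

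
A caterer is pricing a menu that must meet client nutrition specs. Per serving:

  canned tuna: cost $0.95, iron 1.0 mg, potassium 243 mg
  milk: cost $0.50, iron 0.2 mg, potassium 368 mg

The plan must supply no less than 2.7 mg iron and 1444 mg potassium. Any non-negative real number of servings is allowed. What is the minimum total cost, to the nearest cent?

An LP optimum is at a vertex; with two nutrient constraints at most two foods are used. Check each candidate.
canned tuna only: max(2.7/1.0, 1444/243) = 5.942 servings → $5.65.
milk only: max(2.7/0.2, 1444/368) = 13.5 servings → $6.75.
canned tuna + milk with both tight: 2.207 servings and 2.467 servings → $3.33.
So the least-cost plan costs $3.33.

$3.33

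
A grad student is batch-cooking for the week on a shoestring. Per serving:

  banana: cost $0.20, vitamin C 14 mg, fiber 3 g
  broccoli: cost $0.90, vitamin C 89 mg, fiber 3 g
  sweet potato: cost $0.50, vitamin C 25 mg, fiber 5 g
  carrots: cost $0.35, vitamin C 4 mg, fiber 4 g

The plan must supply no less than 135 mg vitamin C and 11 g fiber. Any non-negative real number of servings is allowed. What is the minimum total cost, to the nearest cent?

$1.51

banana only: max(135/14, 11/3) = 9.643 servings → $1.93.
broccoli only: max(135/89, 11/3) = 3.667 servings → $3.30.
sweet potato only: max(135/25, 11/5) = 5.4 servings → $2.70.
carrots only: max(135/4, 11/4) = 33.75 servings → $11.81.
banana + broccoli with both tight: 2.551 servings and 1.116 servings → $1.51.
banana + sweet potato: intersection lies outside the first quadrant.
banana + carrots: the both-tight solution has a negative serving — not a feasible corner.
broccoli + sweet potato with both tight: 1.081 servings and 1.551 servings → $1.75.
broccoli + carrots with both tight: 1.442 servings and 1.669 servings → $1.88.
sweet potato + carrots: intersection lies outside the first quadrant.
So the least-cost plan costs $1.51.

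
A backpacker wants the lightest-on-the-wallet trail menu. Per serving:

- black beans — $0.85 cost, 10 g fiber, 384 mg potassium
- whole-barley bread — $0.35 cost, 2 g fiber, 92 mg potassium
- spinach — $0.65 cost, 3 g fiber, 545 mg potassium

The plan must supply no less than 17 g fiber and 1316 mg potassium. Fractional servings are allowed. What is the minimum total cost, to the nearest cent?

black beans only: max(17/10, 1316/384) = 3.427 servings → $2.91.
whole-barley bread only: max(17/2, 1316/92) = 14.3 servings → $5.01.
spinach only: max(17/3, 1316/545) = 5.667 servings → $3.68.
black beans + whole-barley bread: the both-tight solution has a negative serving — not a feasible corner.
black beans + spinach with both tight: 1.237 servings and 1.543 servings → $2.05.
whole-barley bread + spinach with both tight: 6.532 servings and 1.312 servings → $3.14.
The minimum over all feasible corners is $2.05.

$2.05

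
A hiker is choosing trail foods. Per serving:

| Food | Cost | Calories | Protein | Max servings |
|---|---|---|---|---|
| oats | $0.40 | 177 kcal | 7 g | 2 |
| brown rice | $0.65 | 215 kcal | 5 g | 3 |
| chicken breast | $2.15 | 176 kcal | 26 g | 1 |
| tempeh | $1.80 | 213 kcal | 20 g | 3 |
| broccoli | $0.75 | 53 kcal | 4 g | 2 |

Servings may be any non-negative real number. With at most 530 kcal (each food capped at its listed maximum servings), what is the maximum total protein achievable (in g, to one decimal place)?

59.2 g

Protein per kcal: chicken breast 0.1477, tempeh 0.0939, broccoli 0.07547, oats 0.03955, brown rice 0.02326.
Take 1 serving of chicken breast: uses 176 kcal, +26.0 g protein (running total 26.0 g).
Take 1.662 servings of tempeh: uses 354 kcal, +33.2 g protein (running total 59.2 g).
Greedy by best ratio exhausts the calories allowance optimally: 59.2 g.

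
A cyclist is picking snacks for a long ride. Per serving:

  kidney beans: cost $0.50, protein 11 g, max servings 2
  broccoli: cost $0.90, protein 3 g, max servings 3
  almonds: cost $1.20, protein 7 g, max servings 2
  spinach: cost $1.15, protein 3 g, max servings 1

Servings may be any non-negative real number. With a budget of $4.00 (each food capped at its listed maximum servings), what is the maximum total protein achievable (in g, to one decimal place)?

Protein per dollar: kidney beans 22, almonds 5.833, broccoli 3.333, spinach 2.609.
Take 2 servings of kidney beans: spends $1.00, +22.0 g protein (running total 22.0 g).
Take 2 servings of almonds: spends $2.40, +14.0 g protein (running total 36.0 g).
Take 0.6667 servings of broccoli: spends $0.60, +2.0 g protein (running total 38.0 g).
Filling greedily by protein-per-dollar is optimal for one linear limit, giving 38.0 g.

38.0 g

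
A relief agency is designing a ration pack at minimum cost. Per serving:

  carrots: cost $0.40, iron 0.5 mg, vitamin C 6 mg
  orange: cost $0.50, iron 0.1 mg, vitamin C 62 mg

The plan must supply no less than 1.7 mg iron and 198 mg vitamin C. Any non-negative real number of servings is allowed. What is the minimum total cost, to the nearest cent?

Minimising a linear cost over {iron ≥ 1.7, vitamin C ≥ 198, servings ≥ 0} — the optimum is at a vertex, using one or two foods.
carrots only: max(1.7/0.5, 198/6) = 33 servings → $13.20.
orange only: max(1.7/0.1, 198/62) = 17 servings → $8.50.
carrots + orange with both tight: 2.816 servings and 2.921 servings → $2.59.
The minimum over all feasible corners is $2.59.

$2.59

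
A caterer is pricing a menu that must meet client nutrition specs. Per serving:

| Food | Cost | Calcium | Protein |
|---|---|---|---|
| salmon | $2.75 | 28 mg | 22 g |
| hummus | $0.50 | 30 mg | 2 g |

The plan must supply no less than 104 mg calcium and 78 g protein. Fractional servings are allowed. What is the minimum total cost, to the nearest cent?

This is a tiny linear program; its minimum lies at a vertex of the feasible set. List the vertices and price them.
salmon only: max(104/28, 78/22) = 3.714 servings → $10.21.
hummus only: max(104/30, 78/2) = 39 servings → $19.50.
salmon + hummus with both tight: 3.53 servings and 0.1722 servings → $9.79.
The minimum over all feasible corners is $9.79.

$9.79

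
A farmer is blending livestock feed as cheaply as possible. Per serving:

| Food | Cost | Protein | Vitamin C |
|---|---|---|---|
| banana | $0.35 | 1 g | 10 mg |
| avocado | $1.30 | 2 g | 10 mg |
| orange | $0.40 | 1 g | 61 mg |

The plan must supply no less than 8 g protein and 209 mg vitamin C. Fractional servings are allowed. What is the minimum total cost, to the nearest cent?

$2.93

This is a tiny linear program; its minimum lies at a vertex of the feasible set. List the vertices and price them.
banana only: max(8/1, 209/10) = 20.9 servings → $7.32.
avocado only: max(8/2, 209/10) = 20.9 servings → $27.17.
orange only: max(8/1, 209/61) = 8 servings → $3.20.
banana + avocado with both targets exact would need a negative amount; discard.
banana + orange with both tight: 5.471 servings and 2.529 servings → $2.93.
avocado + orange with both tight: 2.491 servings and 3.018 servings → $4.45.
Cheapest feasible corner: $2.93.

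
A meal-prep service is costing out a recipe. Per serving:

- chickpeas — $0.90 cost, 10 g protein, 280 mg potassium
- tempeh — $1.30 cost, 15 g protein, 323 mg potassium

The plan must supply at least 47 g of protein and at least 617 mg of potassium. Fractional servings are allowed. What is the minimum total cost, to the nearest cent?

Check every corner: each single food scaled to meet both minima, and each pair solved so both constraints bind.
chickpeas only: max(47/10, 617/280) = 4.7 servings → $4.23.
tempeh only: max(47/15, 617/323) = 3.133 servings → $4.07.
chickpeas + tempeh: intersection lies outside the first quadrant.
The minimum over all feasible corners is $4.07.

$4.07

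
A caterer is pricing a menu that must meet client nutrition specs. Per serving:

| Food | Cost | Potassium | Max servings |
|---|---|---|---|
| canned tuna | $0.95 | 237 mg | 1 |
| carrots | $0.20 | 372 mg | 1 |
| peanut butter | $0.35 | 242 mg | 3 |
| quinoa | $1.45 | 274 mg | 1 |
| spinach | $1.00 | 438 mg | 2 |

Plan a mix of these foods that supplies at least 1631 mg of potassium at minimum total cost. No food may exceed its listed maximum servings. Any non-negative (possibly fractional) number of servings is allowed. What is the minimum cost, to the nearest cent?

Cost per mg of potassium: carrots $0.0005, peanut butter $0.0014, spinach $0.0023, canned tuna $0.0040, quinoa $0.0053.
Take 1 serving of carrots: +372.0 mg potassium for $0.20 (total $0.20, still need 1259.0 mg).
Take 3 servings of peanut butter: +726.0 mg potassium for $1.05 (total $1.25, still need 533.0 mg).
Take 1.217 servings of spinach: +533.0 mg potassium for $1.22 (total $2.47, still need 0.0 mg).
Greedy by cheapest-per-mg is optimal for a single linear constraint, so the minimum cost is $2.47.

$2.47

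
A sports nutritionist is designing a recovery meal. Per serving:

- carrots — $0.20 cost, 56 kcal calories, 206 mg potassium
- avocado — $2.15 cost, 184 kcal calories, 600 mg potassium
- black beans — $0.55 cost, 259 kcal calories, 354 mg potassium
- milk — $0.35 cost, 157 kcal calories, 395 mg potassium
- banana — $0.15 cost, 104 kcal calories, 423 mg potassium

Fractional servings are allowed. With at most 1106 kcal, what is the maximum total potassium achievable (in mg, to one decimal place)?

Potassium per kcal: banana 4.067, carrots 3.679, avocado 3.261, milk 2.516, black beans 1.367.
With no serving limits, spend the whole calories allowance on banana: 1106 kcal / 104 kcal × 423 mg = 4498.4 mg.

4498.4 mg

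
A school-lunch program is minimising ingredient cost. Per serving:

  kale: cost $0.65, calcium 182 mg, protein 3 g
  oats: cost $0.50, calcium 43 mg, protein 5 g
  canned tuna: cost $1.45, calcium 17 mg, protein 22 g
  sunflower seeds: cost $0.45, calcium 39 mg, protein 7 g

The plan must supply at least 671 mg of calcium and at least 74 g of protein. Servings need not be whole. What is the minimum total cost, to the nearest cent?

Check every corner: each single food scaled to meet both minima, and each pair solved so both constraints bind.
kale only: max(671/182, 74/3) = 24.67 servings → $16.03.
oats only: max(671/43, 74/5) = 15.6 servings → $7.80.
canned tuna only: max(671/17, 74/22) = 39.47 servings → $57.23.
sunflower seeds only: max(671/39, 74/7) = 17.21 servings → $7.74.
kale + oats with both tight: 0.2215 servings and 14.67 servings → $7.48.
kale + canned tuna with both tight: 3.416 servings and 2.898 servings → $6.42.
kale + sunflower seeds with both tight: 1.565 servings and 9.901 servings → $5.47.
oats + canned tuna with both targets exact would need a negative amount; discard.
oats + sunflower seeds with both targets exact would need a negative amount; discard.
canned tuna + sunflower seeds with both targets exact would need a negative amount; discard.
The minimum over all feasible corners is $5.47.

$5.47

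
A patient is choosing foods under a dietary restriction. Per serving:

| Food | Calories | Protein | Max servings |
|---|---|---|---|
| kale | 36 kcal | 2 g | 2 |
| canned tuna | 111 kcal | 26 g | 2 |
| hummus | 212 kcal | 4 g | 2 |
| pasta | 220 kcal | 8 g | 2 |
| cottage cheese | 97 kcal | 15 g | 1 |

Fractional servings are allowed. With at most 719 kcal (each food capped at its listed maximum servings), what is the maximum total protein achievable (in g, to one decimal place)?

82.9 g

Protein per kcal: canned tuna 0.2342, cottage cheese 0.1546, kale 0.05556, pasta 0.03636, hummus 0.01887.
Take 2 servings of canned tuna: uses 222 kcal, +52.0 g protein (running total 52.0 g).
Take 1 serving of cottage cheese: uses 97 kcal, +15.0 g protein (running total 67.0 g).
Take 2 servings of kale: uses 72 kcal, +4.0 g protein (running total 71.0 g).
Take 1.491 servings of pasta: uses 328 kcal, +11.9 g protein (running total 82.9 g).
Greedy by best ratio exhausts the calories allowance optimally: 82.9 g.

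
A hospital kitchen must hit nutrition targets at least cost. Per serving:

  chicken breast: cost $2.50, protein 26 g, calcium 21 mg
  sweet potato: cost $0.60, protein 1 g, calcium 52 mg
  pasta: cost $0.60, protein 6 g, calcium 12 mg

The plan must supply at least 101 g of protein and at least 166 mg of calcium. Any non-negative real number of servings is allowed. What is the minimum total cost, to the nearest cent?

This is a tiny linear program; its minimum lies at a vertex of the feasible set. List the vertices and price them.
chicken breast only: max(101/26, 166/21) = 7.905 servings → $19.76.
sweet potato only: max(101/1, 166/52) = 101 servings → $60.60.
pasta only: max(101/6, 166/12) = 16.83 servings → $10.10.
chicken breast + sweet potato with both tight: 3.821 servings and 1.649 servings → $10.54.
chicken breast + pasta with both tight: 1.161 servings and 11.8 servings → $9.98.
sweet potato + pasta with both targets exact would need a negative amount; discard.
Cheapest feasible corner: $9.98.

$9.98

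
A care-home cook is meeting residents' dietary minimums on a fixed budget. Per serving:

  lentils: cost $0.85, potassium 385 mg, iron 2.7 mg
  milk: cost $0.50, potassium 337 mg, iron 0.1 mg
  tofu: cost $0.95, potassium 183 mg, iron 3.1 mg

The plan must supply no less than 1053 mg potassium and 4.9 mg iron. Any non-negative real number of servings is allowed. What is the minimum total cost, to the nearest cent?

$2.06

Compare the cost at each extreme point of the feasible region.
lentils only: max(1053/385, 4.9/2.7) = 2.735 servings → $2.32.
milk only: max(1053/337, 4.9/0.1) = 49 servings → $24.50.
tofu only: max(1053/183, 4.9/3.1) = 5.754 servings → $5.47.
lentils + milk with both tight: 1.774 servings and 1.098 servings → $2.06.
lentils + tofu: the both-tight solution has a negative serving — not a feasible corner.
milk + tofu with both tight: 2.307 servings and 1.506 servings → $2.58.
The minimum over all feasible corners is $2.06.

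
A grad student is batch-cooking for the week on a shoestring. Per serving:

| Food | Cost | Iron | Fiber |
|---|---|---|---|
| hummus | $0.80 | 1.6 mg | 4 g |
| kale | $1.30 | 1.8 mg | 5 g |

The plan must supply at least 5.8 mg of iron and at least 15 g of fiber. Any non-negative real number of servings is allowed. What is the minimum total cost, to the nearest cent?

$3.00

Minimising a linear cost over {iron ≥ 5.8, fiber ≥ 15, servings ≥ 0} — the optimum is at a vertex, using one or two foods.
hummus only: max(5.8/1.6, 15/4) = 3.75 servings → $3.00.
kale only: max(5.8/1.8, 15/5) = 3.222 servings → $4.19.
hummus + kale with both tight: 2.5 servings and 1 serving → $3.30.
So the least-cost plan costs $3.00.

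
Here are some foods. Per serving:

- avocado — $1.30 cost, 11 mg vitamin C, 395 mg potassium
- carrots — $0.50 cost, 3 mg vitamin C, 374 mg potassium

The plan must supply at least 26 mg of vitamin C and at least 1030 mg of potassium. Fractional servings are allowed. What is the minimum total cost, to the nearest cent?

$3.13

A basic optimal solution has at most two foods positive. Try each food alone and each pair with both targets met exactly.
avocado only: max(26/11, 1030/395) = 2.608 servings → $3.39.
carrots only: max(26/3, 1030/374) = 8.667 servings → $4.33.
avocado + carrots with both tight: 2.265 servings and 0.3619 servings → $3.13.
Cheapest feasible corner: $3.13.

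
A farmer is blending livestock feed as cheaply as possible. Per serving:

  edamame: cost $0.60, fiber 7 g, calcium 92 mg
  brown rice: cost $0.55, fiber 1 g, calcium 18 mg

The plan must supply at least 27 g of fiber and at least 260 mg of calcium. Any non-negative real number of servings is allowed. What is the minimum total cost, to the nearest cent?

$2.31

Compare the cost at each extreme point of the feasible region.
edamame only: max(27/7, 260/92) = 3.857 servings → $2.31.
brown rice only: max(27/1, 260/18) = 27 servings → $14.85.
edamame + brown rice with both targets exact would need a negative amount; discard.
So the least-cost plan costs $2.31.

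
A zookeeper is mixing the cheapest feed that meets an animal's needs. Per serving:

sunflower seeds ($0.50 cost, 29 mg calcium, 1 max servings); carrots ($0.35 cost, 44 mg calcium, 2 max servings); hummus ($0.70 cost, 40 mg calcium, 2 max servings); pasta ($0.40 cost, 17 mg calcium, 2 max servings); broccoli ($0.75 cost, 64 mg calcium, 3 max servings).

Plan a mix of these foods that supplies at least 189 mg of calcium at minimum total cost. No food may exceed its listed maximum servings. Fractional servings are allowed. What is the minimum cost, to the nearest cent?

$1.88

Cost per mg of calcium: carrots $0.0080, broccoli $0.0117, sunflower seeds $0.0172, hummus $0.0175, pasta $0.0235.
Take 2 servings of carrots: +88.0 mg calcium for $0.70 (total $0.70, still need 101.0 mg).
Take 1.578 servings of broccoli: +101.0 mg calcium for $1.18 (total $1.88, still need 0.0 mg).
Filling from the cheapest source first is optimal under one linear minimum: $1.88.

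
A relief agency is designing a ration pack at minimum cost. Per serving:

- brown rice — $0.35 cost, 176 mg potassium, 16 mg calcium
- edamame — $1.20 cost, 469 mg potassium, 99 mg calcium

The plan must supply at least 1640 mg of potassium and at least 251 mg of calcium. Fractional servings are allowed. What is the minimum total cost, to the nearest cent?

For a min-cost LP with two ≥-constraints, a basic feasible solution has at most two positive variables.
brown rice only: max(1640/176, 251/16) = 15.69 servings → $5.49.
edamame only: max(1640/469, 251/99) = 3.497 servings → $4.20.
brown rice + edamame with both tight: 4.5 servings and 1.808 servings → $3.74.
The minimum over all feasible corners is $3.74.

$3.74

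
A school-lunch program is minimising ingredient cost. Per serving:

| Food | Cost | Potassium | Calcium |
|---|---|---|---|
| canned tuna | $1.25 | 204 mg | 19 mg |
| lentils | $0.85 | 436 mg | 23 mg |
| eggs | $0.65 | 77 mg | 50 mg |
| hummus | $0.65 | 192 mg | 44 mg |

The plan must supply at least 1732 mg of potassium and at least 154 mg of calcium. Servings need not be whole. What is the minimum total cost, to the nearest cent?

Two binding constraints pin down two serving amounts, so the optimal mix uses at most two foods. The candidates are each food alone (scaled to the tighter of potassium/calcium) and each pair with both constraints tight.
canned tuna only: max(1732/204, 154/19) = 8.49 servings → $10.61.
lentils only: max(1732/436, 154/23) = 6.696 servings → $5.69.
eggs only: max(1732/77, 154/50) = 22.49 servings → $14.62.
hummus only: max(1732/192, 154/44) = 9.021 servings → $5.86.
canned tuna + lentils with both tight: 7.602 servings and 0.4154 servings → $9.86.
canned tuna + eggs: intersection lies outside the first quadrant.
canned tuna + hummus with both targets exact would need a negative amount; discard.
lentils + eggs with both tight: 3.732 servings and 1.363 servings → $4.06.
lentils + hummus with both tight: 3.158 servings and 1.849 servings → $3.89.
eggs + hummus: intersection lies outside the first quadrant.
The minimum over all feasible corners is $3.89.

$3.89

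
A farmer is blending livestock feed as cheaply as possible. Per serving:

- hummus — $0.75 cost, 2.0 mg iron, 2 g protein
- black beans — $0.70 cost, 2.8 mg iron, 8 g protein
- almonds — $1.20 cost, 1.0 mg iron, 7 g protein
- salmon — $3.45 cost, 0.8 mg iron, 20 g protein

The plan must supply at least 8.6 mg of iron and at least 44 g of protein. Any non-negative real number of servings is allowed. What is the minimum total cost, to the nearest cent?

hummus only: max(8.6/2.0, 44/2) = 22 servings → $16.50.
black beans only: max(8.6/2.8, 44/8) = 5.5 servings → $3.85.
almonds only: max(8.6/1.0, 44/7) = 8.6 servings → $10.32.
salmon only: max(8.6/0.8, 44/20) = 10.75 servings → $37.09.
hummus + black beans with both targets exact would need a negative amount; discard.
hummus + almonds with both tight: 1.35 servings and 5.9 servings → $8.09.
hummus + salmon with both tight: 3.562 servings and 1.844 servings → $9.03.
black beans + almonds with both tight: 1.397 servings and 4.69 servings → $6.61.
black beans + salmon with both tight: 2.758 servings and 1.097 servings → $5.71.
almonds + salmon: the both-tight solution has a negative serving — not a feasible corner.
So the least-cost plan costs $3.85.

$3.85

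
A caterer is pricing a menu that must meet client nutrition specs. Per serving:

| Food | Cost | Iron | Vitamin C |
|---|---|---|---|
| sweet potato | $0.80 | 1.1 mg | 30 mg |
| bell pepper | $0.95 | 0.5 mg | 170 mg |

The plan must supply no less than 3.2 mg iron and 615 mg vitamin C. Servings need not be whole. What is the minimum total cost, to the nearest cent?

$4.31

Two binding constraints pin down two serving amounts, so the optimal mix uses at most two foods. The candidates are each food alone (scaled to the tighter of iron/vitamin C) and each pair with both constraints tight.
sweet potato only: max(3.2/1.1, 615/30) = 20.5 servings → $16.40.
bell pepper only: max(3.2/0.5, 615/170) = 6.4 servings → $6.08.
sweet potato + bell pepper with both tight: 1.375 servings and 3.375 servings → $4.31.
So the least-cost plan costs $4.31.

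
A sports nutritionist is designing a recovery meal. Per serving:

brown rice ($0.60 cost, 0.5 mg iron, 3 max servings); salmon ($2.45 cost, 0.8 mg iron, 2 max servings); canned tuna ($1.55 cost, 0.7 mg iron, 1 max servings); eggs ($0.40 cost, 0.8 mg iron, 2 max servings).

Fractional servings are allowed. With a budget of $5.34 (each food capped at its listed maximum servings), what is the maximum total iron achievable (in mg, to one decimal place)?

Iron per dollar: eggs 2, brown rice 0.8333, canned tuna 0.4516, salmon 0.3265.
Take 2 servings of eggs: spends $0.80, +1.6 mg iron (running total 1.6 mg).
Take 3 servings of brown rice: spends $1.80, +1.5 mg iron (running total 3.1 mg).
Take 1 serving of canned tuna: spends $1.55, +0.7 mg iron (running total 3.8 mg).
Take 0.4857 servings of salmon: spends $1.19, +0.4 mg iron (running total 4.2 mg).
Greedy by best ratio exhausts the cost allowance optimally: 4.2 mg.

4.2 mg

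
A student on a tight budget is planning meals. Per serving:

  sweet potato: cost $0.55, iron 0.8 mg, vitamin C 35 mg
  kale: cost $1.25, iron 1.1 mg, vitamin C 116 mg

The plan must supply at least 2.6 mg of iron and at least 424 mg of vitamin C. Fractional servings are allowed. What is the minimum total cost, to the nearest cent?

$4.57

An LP optimum is at a vertex; with two nutrient constraints at most two foods are used. Check each candidate.
sweet potato only: max(2.6/0.8, 424/35) = 12.11 servings → $6.66.
kale only: max(2.6/1.1, 424/116) = 3.655 servings → $4.57.
sweet potato + kale: intersection lies outside the first quadrant.
Cheapest feasible corner: $4.57.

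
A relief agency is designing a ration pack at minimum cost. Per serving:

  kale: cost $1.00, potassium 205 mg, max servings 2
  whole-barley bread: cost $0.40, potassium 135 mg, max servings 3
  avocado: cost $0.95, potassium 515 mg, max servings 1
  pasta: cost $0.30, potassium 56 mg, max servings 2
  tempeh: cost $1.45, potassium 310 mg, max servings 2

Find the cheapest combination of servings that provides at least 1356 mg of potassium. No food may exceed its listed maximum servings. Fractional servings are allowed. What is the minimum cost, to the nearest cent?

$4.19

Cost per mg of potassium: avocado $0.0018, whole-barley bread $0.0030, tempeh $0.0047, kale $0.0049, pasta $0.0054.
Take 1 serving of avocado: +515.0 mg potassium for $0.95 (total $0.95, still need 841.0 mg).
Take 3 servings of whole-barley bread: +405.0 mg potassium for $1.20 (total $2.15, still need 436.0 mg).
Take 1.406 servings of tempeh: +436.0 mg potassium for $2.04 (total $4.19, still need 0.0 mg).
Greedy by cheapest-per-mg is optimal for a single linear constraint, so the minimum cost is $4.19.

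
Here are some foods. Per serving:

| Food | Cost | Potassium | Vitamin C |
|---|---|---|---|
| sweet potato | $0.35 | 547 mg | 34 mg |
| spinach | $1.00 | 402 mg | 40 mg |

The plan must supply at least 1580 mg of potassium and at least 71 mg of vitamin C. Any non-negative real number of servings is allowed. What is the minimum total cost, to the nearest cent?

Two binding constraints pin down two serving amounts, so the optimal mix uses at most two foods. The candidates are each food alone (scaled to the tighter of potassium/vitamin C) and each pair with both constraints tight.
sweet potato only: max(1580/547, 71/34) = 2.888 servings → $1.01.
spinach only: max(1580/402, 71/40) = 3.93 servings → $3.93.
sweet potato + spinach: intersection lies outside the first quadrant.
Cheapest feasible corner: $1.01.

$1.01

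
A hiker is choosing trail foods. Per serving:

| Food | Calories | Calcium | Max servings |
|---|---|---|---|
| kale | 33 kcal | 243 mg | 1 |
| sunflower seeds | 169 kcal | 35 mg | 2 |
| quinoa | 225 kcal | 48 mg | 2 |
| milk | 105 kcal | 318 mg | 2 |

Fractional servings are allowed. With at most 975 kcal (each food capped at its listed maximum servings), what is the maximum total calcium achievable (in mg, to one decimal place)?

Calcium per kcal: kale 7.364, milk 3.029, quinoa 0.2133, sunflower seeds 0.2071.
Take 1 serving of kale: uses 33 kcal, +243.0 mg calcium (running total 243.0 mg).
Take 2 servings of milk: uses 210 kcal, +636.0 mg calcium (running total 879.0 mg).
Take 2 servings of quinoa: uses 450 kcal, +96.0 mg calcium (running total 975.0 mg).
Take 1.669 servings of sunflower seeds: uses 282 kcal, +58.4 mg calcium (running total 1033.4 mg).
Filling greedily by calcium-per-kcal is optimal for one linear limit, giving 1033.4 mg.

1033.4 mg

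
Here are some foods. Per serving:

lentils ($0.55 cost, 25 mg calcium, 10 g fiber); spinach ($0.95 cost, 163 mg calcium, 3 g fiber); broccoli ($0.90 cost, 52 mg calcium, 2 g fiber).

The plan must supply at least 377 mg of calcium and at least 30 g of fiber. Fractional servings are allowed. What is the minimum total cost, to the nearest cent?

$3.17

Two binding constraints pin down two serving amounts, so the optimal mix uses at most two foods. The candidates are each food alone (scaled to the tighter of calcium/fiber) and each pair with both constraints tight.
lentils only: max(377/25, 30/10) = 15.08 servings → $8.29.
spinach only: max(377/163, 30/3) = 10 servings → $9.50.
broccoli only: max(377/52, 30/2) = 15 servings → $13.50.
lentils + spinach with both tight: 2.417 servings and 1.942 servings → $3.17.
lentils + broccoli with both tight: 1.715 servings and 6.426 servings → $6.73.
spinach + broccoli with both targets exact would need a negative amount; discard.
So the least-cost plan costs $3.17.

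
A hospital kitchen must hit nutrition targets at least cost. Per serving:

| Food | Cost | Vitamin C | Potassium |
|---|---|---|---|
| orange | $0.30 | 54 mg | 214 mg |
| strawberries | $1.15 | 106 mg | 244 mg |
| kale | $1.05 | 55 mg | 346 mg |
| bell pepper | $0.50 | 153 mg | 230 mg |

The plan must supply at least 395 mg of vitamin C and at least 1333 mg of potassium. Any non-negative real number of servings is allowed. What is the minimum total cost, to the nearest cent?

$1.98

This is a tiny linear program; its minimum lies at a vertex of the feasible set. List the vertices and price them.
orange only: max(395/54, 1333/214) = 7.315 servings → $2.19.
strawberries only: max(395/106, 1333/244) = 5.463 servings → $6.28.
kale only: max(395/55, 1333/346) = 7.182 servings → $7.54.
bell pepper only: max(395/153, 1333/230) = 5.796 servings → $2.90.
orange + strawberries with both tight: 4.724 servings and 1.32 servings → $2.93.
orange + kale: intersection lies outside the first quadrant.
orange + bell pepper with both tight: 5.565 servings and 0.6175 servings → $1.98.
strawberries + kale with both tight: 2.724 servings and 1.931 servings → $5.16.
strawberries + bell pepper with both targets exact would need a negative amount; discard.
kale + bell pepper with both tight: 2.807 servings and 1.573 servings → $3.73.
The minimum over all feasible corners is $1.98.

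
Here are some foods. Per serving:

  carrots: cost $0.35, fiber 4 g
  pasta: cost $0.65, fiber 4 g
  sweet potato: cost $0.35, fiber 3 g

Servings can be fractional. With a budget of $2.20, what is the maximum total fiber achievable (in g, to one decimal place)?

Fiber per dollar: carrots 11.43, sweet potato 8.571, pasta 6.154.
With no serving limits, spend the whole cost allowance on carrots: $2.20 / $0.35 × 4 g = 25.1 g.

25.1 g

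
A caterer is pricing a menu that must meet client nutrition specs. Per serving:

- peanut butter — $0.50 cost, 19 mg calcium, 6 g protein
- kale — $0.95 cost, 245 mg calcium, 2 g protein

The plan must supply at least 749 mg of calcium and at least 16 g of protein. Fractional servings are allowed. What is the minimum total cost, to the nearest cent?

$3.63

At the optimum either one food covers both requirements or two foods hit both targets exactly; no other combination can be cheaper.
peanut butter only: max(749/19, 16/6) = 39.42 servings → $19.71.
kale only: max(749/245, 16/2) = 8 servings → $7.60.
peanut butter + kale with both tight: 1.691 servings and 2.926 servings → $3.63.
So the least-cost plan costs $3.63.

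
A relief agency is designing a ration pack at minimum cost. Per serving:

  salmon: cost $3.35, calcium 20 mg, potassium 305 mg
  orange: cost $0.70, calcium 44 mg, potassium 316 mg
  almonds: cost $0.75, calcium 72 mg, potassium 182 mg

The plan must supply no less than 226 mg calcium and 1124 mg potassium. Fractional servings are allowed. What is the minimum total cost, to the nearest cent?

Two binding constraints pin down two serving amounts, so the optimal mix uses at most two foods. The candidates are each food alone (scaled to the tighter of calcium/potassium) and each pair with both constraints tight.
salmon only: max(226/20, 1124/305) = 11.3 servings → $37.85.
orange only: max(226/44, 1124/316) = 5.136 servings → $3.60.
almonds only: max(226/72, 1124/182) = 6.176 servings → $4.63.
salmon + orange with both targets exact would need a negative amount; discard.
salmon + almonds with both tight: 2.172 servings and 2.535 servings → $9.18.
orange + almonds with both tight: 2.699 servings and 1.489 servings → $3.01.
So the least-cost plan costs $3.01.

$3.01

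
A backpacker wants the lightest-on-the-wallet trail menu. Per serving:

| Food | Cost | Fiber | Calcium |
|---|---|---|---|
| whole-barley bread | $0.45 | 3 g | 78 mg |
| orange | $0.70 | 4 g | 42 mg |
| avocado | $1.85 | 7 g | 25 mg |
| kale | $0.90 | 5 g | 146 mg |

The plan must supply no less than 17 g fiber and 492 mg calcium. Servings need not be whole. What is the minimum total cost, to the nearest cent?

$2.84

A basic optimal solution has at most two foods positive. Try each food alone and each pair with both targets met exactly.
whole-barley bread only: max(17/3, 492/78) = 6.308 servings → $2.84.
orange only: max(17/4, 492/42) = 11.71 servings → $8.20.
avocado only: max(17/7, 492/25) = 19.68 servings → $36.41.
kale only: max(17/5, 492/146) = 3.4 servings → $3.06.
whole-barley bread + orange with both targets exact would need a negative amount; discard.
whole-barley bread + avocado: intersection lies outside the first quadrant.
whole-barley bread + kale with both tight: 0.4583 servings and 3.125 servings → $3.02.
orange + avocado: intersection lies outside the first quadrant.
orange + kale with both tight: 0.05882 servings and 3.353 servings → $3.06.
avocado + kale with both tight: 0.02453 servings and 3.366 servings → $3.07.
So the least-cost plan costs $2.84.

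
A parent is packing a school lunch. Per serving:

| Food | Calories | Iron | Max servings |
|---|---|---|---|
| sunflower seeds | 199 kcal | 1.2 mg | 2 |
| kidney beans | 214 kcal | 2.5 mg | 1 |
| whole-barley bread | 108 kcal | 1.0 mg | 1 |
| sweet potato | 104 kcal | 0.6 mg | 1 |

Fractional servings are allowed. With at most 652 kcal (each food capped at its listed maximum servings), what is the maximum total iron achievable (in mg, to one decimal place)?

5.5 mg

Iron per kcal: kidney beans 0.01168, whole-barley bread 0.009259, sunflower seeds 0.00603, sweet potato 0.005769.
Take 1 serving of kidney beans: uses 214 kcal, +2.5 mg iron (running total 2.5 mg).
Take 1 serving of whole-barley bread: uses 108 kcal, +1.0 mg iron (running total 3.5 mg).
Take 1.658 servings of sunflower seeds: uses 330 kcal, +2.0 mg iron (running total 5.5 mg).
Greedy by best ratio exhausts the calories allowance optimally: 5.5 mg.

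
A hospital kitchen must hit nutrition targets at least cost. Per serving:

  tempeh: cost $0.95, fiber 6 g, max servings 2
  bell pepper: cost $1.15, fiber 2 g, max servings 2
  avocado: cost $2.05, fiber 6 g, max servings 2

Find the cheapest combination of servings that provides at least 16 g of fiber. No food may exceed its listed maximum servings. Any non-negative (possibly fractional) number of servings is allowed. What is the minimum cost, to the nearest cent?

Cost per g of fiber: tempeh $0.1583, avocado $0.3417, bell pepper $0.5750.
Take 2 servings of tempeh: +12.0 g fiber for $1.90 (total $1.90, still need 4.0 g).
Take 0.6667 servings of avocado: +4.0 g fiber for $1.37 (total $3.27, still need 0.0 g).
Greedy by cheapest-per-g is optimal for a single linear constraint, so the minimum cost is $3.27.

$3.27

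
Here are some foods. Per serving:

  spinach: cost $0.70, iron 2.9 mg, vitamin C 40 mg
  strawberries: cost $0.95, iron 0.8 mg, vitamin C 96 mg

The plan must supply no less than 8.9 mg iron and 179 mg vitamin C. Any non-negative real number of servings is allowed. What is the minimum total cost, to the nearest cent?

This is a tiny linear program; its minimum lies at a vertex of the feasible set. List the vertices and price them.
spinach only: max(8.9/2.9, 179/40) = 4.475 servings → $3.13.
strawberries only: max(8.9/0.8, 179/96) = 11.12 servings → $10.57.
spinach + strawberries with both tight: 2.886 servings and 0.6619 servings → $2.65.
The minimum over all feasible corners is $2.65.

$2.65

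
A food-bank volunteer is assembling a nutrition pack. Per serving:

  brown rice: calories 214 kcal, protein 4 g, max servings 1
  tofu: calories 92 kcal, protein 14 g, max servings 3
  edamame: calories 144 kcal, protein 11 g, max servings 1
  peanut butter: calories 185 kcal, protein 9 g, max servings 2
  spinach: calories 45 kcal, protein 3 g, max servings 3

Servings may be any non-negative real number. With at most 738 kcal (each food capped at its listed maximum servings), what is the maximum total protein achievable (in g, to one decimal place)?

Protein per kcal: tofu 0.1522, edamame 0.07639, spinach 0.06667, peanut butter 0.04865, brown rice 0.01869.
Take 3 servings of tofu: uses 276 kcal, +42.0 g protein (running total 42.0 g).
Take 1 serving of edamame: uses 144 kcal, +11.0 g protein (running total 53.0 g).
Take 3 servings of spinach: uses 135 kcal, +9.0 g protein (running total 62.0 g).
Take 0.9892 servings of peanut butter: uses 183 kcal, +8.9 g protein (running total 70.9 g).
Filling greedily by protein-per-kcal is optimal for one linear limit, giving 70.9 g.

70.9 g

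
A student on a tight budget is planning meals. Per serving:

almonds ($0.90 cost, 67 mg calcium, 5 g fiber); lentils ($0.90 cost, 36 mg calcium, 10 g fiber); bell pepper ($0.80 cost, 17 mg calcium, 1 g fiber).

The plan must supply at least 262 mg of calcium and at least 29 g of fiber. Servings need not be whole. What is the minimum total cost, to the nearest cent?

$4.06

Two binding constraints pin down two serving amounts, so the optimal mix uses at most two foods. The candidates are each food alone (scaled to the tighter of calcium/fiber) and each pair with both constraints tight.
almonds only: max(262/67, 29/5) = 5.8 servings → $5.22.
lentils only: max(262/36, 29/10) = 7.278 servings → $6.55.
bell pepper only: max(262/17, 29/1) = 29 servings → $23.20.
almonds + lentils with both tight: 3.216 servings and 1.292 servings → $4.06.
almonds + bell pepper: intersection lies outside the first quadrant.
lentils + bell pepper with both tight: 1.724 servings and 11.76 servings → $10.96.
So the least-cost plan costs $4.06.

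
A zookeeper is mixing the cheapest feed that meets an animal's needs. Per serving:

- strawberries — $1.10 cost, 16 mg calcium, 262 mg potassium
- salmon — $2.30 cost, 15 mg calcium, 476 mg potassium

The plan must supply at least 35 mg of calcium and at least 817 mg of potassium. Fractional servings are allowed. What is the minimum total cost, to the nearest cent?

A basic optimal solution has at most two foods positive. Try each food alone and each pair with both targets met exactly.
strawberries only: max(35/16, 817/262) = 3.118 servings → $3.43.
salmon only: max(35/15, 817/476) = 2.333 servings → $5.37.
strawberries + salmon with both tight: 1.195 servings and 1.059 servings → $3.75.
The minimum over all feasible corners is $3.43.

$3.43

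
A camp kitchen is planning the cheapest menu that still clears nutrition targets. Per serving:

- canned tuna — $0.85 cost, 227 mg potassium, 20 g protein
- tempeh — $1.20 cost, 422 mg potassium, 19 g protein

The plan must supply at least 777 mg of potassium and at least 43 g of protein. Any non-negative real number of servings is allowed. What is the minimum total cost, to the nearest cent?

canned tuna only: max(777/227, 43/20) = 3.423 servings → $2.91.
tempeh only: max(777/422, 43/19) = 2.263 servings → $2.72.
canned tuna + tempeh with both tight: 0.8197 servings and 1.4 servings → $2.38.
Cheapest feasible corner: $2.38.

$2.38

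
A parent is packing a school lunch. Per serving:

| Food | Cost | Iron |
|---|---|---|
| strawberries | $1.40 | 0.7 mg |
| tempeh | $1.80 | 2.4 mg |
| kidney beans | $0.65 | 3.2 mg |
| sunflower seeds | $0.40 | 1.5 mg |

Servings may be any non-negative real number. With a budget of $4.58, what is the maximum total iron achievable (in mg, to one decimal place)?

22.5 mg

Iron per dollar: kidney beans 4.923, sunflower seeds 3.75, tempeh 1.333, strawberries 0.5.
With no serving limits, spend the whole cost allowance on kidney beans: $4.58 / $0.65 × 3.2 mg = 22.5 mg.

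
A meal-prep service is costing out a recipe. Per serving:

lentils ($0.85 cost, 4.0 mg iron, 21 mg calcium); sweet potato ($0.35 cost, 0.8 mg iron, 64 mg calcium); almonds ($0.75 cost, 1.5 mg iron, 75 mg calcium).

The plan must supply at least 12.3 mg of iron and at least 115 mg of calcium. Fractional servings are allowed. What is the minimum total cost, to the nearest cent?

Two binding constraints pin down two serving amounts, so the optimal mix uses at most two foods. The candidates are each food alone (scaled to the tighter of iron/calcium) and each pair with both constraints tight.
lentils only: max(12.3/4.0, 115/21) = 5.476 servings → $4.65.
sweet potato only: max(12.3/0.8, 115/64) = 15.38 servings → $5.38.
almonds only: max(12.3/1.5, 115/75) = 8.2 servings → $6.15.
lentils + sweet potato with both tight: 2.906 servings and 0.8432 servings → $2.77.
lentils + almonds with both tight: 2.793 servings and 0.7512 servings → $2.94.
sweet potato + almonds: the both-tight solution has a negative serving — not a feasible corner.
So the least-cost plan costs $2.77.

$2.77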